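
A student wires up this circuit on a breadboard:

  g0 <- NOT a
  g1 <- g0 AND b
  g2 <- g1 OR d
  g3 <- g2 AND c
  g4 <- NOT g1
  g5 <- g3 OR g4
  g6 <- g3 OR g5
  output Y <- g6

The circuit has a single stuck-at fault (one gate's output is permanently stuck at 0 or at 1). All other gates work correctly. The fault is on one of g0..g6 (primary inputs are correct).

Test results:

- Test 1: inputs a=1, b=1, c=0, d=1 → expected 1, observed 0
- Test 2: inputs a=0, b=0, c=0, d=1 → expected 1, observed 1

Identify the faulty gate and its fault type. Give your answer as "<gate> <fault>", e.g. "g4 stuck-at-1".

Fault-free values for test 1 (a=1, b=1, c=0, d=1): g0=0, g1=0, g2=1, g3=0, g4=1, g5=1, g6=1, giving Y=1. Observed 0.
Test 1: faults giving observed 0 are {g0 stuck-at-1, g1 stuck-at-1, g4 stuck-at-0, g5 stuck-at-0, g6 stuck-at-0}.
Test 2 (a=0, b=0, c=0, d=1): fault-free g0=1, g1=0, g2=1, g3=0, g4=1, g5=1, g6=1 → 1; observed 1. Eliminates g1 stuck-at-1, g4 stuck-at-0, g5 stuck-at-0, g6 stuck-at-0.
Only g0 stuck-at-1 is consistent with every test.

g0 stuck-at-1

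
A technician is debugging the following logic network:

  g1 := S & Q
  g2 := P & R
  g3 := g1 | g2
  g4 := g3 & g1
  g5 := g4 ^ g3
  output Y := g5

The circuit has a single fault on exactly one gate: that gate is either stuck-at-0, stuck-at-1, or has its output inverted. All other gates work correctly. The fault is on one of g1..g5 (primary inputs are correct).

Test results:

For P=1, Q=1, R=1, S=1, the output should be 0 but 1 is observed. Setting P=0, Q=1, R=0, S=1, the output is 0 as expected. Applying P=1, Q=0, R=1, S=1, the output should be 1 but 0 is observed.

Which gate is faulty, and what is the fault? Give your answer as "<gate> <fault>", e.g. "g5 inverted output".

Fault-free values for test 1 (P=1, Q=1, R=1, S=1): g1=1, g2=1, g3=1, g4=1, g5=0, giving Y=0. Observed 1.
Test 1: faults giving observed 1 are {g1 stuck-at-0, g1 inverted output, g4 stuck-at-0, g4 inverted output, g5 stuck-at-1, g5 inverted output}.
Test 2 (P=0, Q=1, R=0, S=1): fault-free g1=1, g2=0, g3=1, g4=1, g5=0 → 0; observed 0. Eliminates g4 stuck-at-0, g4 inverted output, g5 stuck-at-1, g5 inverted output.
Test 3 (P=1, Q=0, R=1, S=1): fault-free g1=0, g2=1, g3=1, g4=0, g5=1 → 1; observed 0. Eliminates g1 stuck-at-0.
Only g1 inverted output is consistent with every test.

g1 inverted output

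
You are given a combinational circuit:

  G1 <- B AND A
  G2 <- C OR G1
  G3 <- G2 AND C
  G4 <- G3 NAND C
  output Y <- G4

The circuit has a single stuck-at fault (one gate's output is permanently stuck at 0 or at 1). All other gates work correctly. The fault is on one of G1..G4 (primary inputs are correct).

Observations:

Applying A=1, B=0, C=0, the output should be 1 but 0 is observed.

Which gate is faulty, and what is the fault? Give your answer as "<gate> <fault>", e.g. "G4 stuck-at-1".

Fault-free values for test 1 (A=1, B=0, C=0): G1=0, G2=0, G3=0, G4=1, giving Y=1. Observed 0.
Test 1: faults giving observed 0 are {G4 stuck-at-0}.
Only G4 stuck-at-0 is consistent with every test.

G4 stuck-at-0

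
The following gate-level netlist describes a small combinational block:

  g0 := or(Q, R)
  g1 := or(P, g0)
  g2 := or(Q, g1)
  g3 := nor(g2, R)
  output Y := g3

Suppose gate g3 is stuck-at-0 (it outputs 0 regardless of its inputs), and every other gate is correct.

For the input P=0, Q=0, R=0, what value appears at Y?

Propagate with g3 forced: g0=0, g1=0, g2=0, g3=0 [stuck-at-0].
So Y = 0. (Without the fault it would be 1.)

0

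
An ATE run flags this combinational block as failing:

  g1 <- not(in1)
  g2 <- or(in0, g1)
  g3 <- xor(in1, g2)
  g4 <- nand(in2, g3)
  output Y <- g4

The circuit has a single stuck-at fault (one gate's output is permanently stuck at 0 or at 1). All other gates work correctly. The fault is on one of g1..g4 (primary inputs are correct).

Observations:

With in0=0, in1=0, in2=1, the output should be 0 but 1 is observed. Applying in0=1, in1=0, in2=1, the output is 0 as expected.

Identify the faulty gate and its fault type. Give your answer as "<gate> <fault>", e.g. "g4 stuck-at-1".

Fault-free values for test 1 (in0=0, in1=0, in2=1): g1=1, g2=1, g3=1, g4=0, giving Y=0. Observed 1.
Test 1: faults giving observed 1 are {g1 stuck-at-0, g2 stuck-at-0, g3 stuck-at-0, g4 stuck-at-1}.
Test 2 (in0=1, in1=0, in2=1): fault-free g1=1, g2=1, g3=1, g4=0 → 0; observed 0. Eliminates g2 stuck-at-0, g3 stuck-at-0, g4 stuck-at-1.
Only g1 stuck-at-0 is consistent with every test.

g1 stuck-at-0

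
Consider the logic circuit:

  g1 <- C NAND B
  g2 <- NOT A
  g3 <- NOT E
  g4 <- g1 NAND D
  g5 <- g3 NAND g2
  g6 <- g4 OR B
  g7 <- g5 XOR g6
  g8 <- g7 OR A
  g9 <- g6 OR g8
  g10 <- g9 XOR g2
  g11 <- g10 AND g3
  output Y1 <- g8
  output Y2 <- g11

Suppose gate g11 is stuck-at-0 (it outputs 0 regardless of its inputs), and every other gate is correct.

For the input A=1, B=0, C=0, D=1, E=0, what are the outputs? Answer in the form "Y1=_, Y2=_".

Y1=1, Y2=0

Propagate with g11 forced: g1=1, g2=0, g3=1, g4=0, g5=1, g6=0, g7=1, g8=1, g9=1, g10=1, g11=0 [stuck-at-0].
So the outputs are Y1=1, Y2=0. (Without the fault they would be Y1=1, Y2=1.)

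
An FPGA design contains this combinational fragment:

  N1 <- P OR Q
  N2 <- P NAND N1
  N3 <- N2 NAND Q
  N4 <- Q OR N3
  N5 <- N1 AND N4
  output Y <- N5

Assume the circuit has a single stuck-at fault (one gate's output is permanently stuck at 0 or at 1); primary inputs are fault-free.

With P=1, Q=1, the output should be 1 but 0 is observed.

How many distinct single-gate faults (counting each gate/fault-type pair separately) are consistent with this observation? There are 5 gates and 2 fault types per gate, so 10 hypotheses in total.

3

Fault-free: N1=1, N2=0, N3=1, N4=1, N5=1 → 1. Observed 0.
  N1 stuck-at-0: output 0 ✓
  N1 stuck-at-1: output 1 ✗
  N2 stuck-at-0: output 1 ✗
  N2 stuck-at-1: output 1 ✗
  N3 stuck-at-0: output 1 ✗
  N3 stuck-at-1: output 1 ✗
  N4 stuck-at-0: output 0 ✓
  N4 stuck-at-1: output 1 ✗
  N5 stuck-at-0: output 0 ✓
  N5 stuck-at-1: output 1 ✗
Consistent faults: {N1 stuck-at-0, N4 stuck-at-0, N5 stuck-at-0} — 3 in all.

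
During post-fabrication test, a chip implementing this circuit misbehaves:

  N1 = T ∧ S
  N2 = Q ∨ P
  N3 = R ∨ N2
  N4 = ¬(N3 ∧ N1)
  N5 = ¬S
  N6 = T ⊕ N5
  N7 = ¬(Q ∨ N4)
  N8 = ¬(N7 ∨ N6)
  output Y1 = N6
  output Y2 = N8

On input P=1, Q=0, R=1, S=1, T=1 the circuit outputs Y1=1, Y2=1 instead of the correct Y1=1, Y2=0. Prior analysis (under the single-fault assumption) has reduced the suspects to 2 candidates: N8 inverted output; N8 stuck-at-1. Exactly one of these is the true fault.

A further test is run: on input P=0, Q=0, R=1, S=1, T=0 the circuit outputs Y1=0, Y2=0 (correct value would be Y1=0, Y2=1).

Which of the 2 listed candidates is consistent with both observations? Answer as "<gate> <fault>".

N8 inverted output

Evaluate each candidate on input P=0, Q=0, R=1, S=1, T=0:
  N8 inverted output: N1=0, N2=0, N3=1, N4=1, N5=0, N6=0, N7=0, N8=0 [inverted output] → Y1=0, Y2=0 — matches
  N8 stuck-at-1: N1=0, N2=0, N3=1, N4=1, N5=0, N6=0, N7=0, N8=1 [stuck-at-1] → Y1=0, Y2=1 — eliminated
Only N8 inverted output reproduces the observed Y1=0, Y2=0.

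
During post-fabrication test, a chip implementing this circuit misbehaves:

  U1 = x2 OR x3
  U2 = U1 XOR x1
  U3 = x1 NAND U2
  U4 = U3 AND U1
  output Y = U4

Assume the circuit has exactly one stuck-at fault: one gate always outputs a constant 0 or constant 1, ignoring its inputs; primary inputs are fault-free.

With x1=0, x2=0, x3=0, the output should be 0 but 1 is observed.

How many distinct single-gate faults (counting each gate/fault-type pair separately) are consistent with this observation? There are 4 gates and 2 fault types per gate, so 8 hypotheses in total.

Fault-free: U1=0, U2=0, U3=1, U4=0 → 0. Observed 1.
  U1 stuck-at-0: output 0 ✗
  U1 stuck-at-1: output 1 ✓
  U2 stuck-at-0: output 0 ✗
  U2 stuck-at-1: output 0 ✗
  U3 stuck-at-0: output 0 ✗
  U3 stuck-at-1: output 0 ✗
  U4 stuck-at-0: output 0 ✗
  U4 stuck-at-1: output 1 ✓
Consistent faults: {U1 stuck-at-1, U4 stuck-at-1} — 2 in all.

2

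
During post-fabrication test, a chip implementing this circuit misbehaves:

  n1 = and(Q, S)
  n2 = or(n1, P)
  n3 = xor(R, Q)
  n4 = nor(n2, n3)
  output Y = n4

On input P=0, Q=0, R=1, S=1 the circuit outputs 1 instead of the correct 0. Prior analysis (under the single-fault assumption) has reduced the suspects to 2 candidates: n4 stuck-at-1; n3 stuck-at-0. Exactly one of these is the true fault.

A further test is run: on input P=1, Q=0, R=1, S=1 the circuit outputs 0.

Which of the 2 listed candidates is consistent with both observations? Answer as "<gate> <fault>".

n3 stuck-at-0

Evaluate each candidate on input P=1, Q=0, R=1, S=1:
  n4 stuck-at-1: n1=0, n2=1, n3=1, n4=1 [stuck-at-1] → 1 — eliminated
  n3 stuck-at-0: n1=0, n2=1, n3=0 [stuck-at-0], n4=0 → 0 — matches
Only n3 stuck-at-0 reproduces the observed 0.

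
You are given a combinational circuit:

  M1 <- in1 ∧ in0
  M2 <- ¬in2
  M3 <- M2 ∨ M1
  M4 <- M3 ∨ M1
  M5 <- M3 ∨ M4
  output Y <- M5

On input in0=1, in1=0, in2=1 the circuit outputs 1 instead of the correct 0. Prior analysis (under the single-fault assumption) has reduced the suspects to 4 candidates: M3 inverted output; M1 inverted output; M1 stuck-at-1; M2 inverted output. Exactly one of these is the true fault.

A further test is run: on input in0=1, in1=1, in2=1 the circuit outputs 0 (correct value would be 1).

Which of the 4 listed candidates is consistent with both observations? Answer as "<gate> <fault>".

M1 inverted output

Evaluate each candidate on input in0=1, in1=1, in2=1:
  M3 inverted output: M1=1, M2=0, M3=0 [inverted output], M4=1, M5=1 → 1 — eliminated
  M1 inverted output: M1=0 [inverted output], M2=0, M3=0, M4=0, M5=0 → 0 — matches
  M1 stuck-at-1: M1=1 [stuck-at-1], M2=0, M3=1, M4=1, M5=1 → 1 — eliminated
  M2 inverted output: M1=1, M2=1 [inverted output], M3=1, M4=1, M5=1 → 1 — eliminated
Only M1 inverted output reproduces the observed 0.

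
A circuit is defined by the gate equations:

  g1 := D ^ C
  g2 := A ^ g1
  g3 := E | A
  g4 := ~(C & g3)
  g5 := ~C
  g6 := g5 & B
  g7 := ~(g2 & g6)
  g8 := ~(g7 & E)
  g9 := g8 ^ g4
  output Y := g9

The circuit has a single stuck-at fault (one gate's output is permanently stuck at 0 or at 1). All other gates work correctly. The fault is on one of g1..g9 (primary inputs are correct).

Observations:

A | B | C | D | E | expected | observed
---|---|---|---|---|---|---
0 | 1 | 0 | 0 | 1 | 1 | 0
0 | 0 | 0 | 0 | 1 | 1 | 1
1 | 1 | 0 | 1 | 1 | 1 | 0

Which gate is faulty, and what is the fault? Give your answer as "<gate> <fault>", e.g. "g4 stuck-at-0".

g2 stuck-at-1

Fault-free values for test 1 (A=0, B=1, C=0, D=0, E=1): g1=0, g2=0, g3=1, g4=1, g5=1, g6=1, g7=1, g8=0, g9=1, giving Y=1. Observed 0.
Test 1: faults giving observed 0 are {g1 stuck-at-1, g2 stuck-at-1, g4 stuck-at-0, g7 stuck-at-0, g8 stuck-at-1, g9 stuck-at-0}.
Test 2 (A=0, B=0, C=0, D=0, E=1): fault-free g1=0, g2=0, g3=1, g4=1, g5=1, g6=0, g7=1, g8=0, g9=1 → 1; observed 1. Eliminates g4 stuck-at-0, g7 stuck-at-0, g8 stuck-at-1, g9 stuck-at-0.
Test 3 (A=1, B=1, C=0, D=1, E=1): fault-free g1=1, g2=0, g3=1, g4=1, g5=1, g6=1, g7=1, g8=0, g9=1 → 1; observed 0. Eliminates g1 stuck-at-1.
Only g2 stuck-at-1 is consistent with every test.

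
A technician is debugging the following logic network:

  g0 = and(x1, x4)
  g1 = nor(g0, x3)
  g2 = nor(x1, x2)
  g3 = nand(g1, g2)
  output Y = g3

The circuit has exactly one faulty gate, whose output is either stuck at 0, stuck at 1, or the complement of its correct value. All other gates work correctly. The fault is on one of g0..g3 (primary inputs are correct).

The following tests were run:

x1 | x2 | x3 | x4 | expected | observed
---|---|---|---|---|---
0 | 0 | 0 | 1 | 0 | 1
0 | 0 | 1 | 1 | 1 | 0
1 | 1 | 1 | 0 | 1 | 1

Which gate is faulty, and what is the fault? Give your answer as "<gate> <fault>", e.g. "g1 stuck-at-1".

g1 inverted output

Fault-free values for test 1 (x1=0, x2=0, x3=0, x4=1): g0=0, g1=1, g2=1, g3=0, giving Y=0. Observed 1.
Test 1: faults giving observed 1 are {g0 stuck-at-1, g0 inverted output, g1 stuck-at-0, g1 inverted output, g2 stuck-at-0, g2 inverted output, g3 stuck-at-1, g3 inverted output}.
Test 2 (x1=0, x2=0, x3=1, x4=1): fault-free g0=0, g1=0, g2=1, g3=1 → 1; observed 0. Eliminates g0 stuck-at-1, g0 inverted output, g1 stuck-at-0, g2 stuck-at-0, g2 inverted output, g3 stuck-at-1.
Test 3 (x1=1, x2=1, x3=1, x4=0): fault-free g0=0, g1=0, g2=0, g3=1 → 1; observed 1. Eliminates g3 inverted output.
Only g1 inverted output is consistent with every test.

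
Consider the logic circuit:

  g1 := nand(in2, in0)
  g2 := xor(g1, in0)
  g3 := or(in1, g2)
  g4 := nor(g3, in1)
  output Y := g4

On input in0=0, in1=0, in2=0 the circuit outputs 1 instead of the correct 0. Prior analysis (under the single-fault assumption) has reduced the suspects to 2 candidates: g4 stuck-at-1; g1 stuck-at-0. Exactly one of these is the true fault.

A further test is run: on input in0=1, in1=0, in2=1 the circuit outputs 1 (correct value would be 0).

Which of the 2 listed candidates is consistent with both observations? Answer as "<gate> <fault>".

Evaluate each candidate on input in0=1, in1=0, in2=1:
  g4 stuck-at-1: g1=0, g2=1, g3=1, g4=1 [stuck-at-1] → 1 — matches
  g1 stuck-at-0: g1=0 [stuck-at-0], g2=1, g3=1, g4=0 → 0 — eliminated
Only g4 stuck-at-1 reproduces the observed 1.

g4 stuck-at-1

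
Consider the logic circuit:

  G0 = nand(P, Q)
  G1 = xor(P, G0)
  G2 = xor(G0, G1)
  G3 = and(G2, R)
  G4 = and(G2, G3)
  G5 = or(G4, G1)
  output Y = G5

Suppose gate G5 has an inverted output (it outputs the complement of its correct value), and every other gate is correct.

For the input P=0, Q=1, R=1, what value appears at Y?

0

Propagate with G5 forced: G0=1, G1=1, G2=0, G3=0, G4=0, G5=0 [inverted output].
So Y = 0. (Without the fault it would be 1.)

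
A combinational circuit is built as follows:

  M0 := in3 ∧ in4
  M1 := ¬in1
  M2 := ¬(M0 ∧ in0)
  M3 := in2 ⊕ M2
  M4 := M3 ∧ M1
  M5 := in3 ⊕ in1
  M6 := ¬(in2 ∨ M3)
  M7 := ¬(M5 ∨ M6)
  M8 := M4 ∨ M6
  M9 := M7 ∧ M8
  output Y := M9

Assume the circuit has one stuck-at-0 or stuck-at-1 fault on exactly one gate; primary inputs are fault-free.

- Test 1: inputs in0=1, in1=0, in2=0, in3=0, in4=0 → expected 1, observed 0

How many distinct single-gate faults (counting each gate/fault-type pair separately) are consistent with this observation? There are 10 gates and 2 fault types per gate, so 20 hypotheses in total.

10

Fault-free: M0=0, M1=1, M2=1, M3=1, M4=1, M5=0, M6=0, M7=1, M8=1, M9=1 → 1. Observed 0.
  M0: stuck-at-1 ✓; others ✗
  M1: stuck-at-0 ✓; others ✗
  M2: stuck-at-0 ✓; others ✗
  M3: stuck-at-0 ✓; others ✗
  M4: stuck-at-0 ✓; others ✗
  M5: stuck-at-1 ✓; others ✗
  M6: stuck-at-1 ✓; others ✗
  M7: stuck-at-0 ✓; others ✗
  M8: stuck-at-0 ✓; others ✗
  M9: stuck-at-0 ✓; others ✗
Consistent faults: {M0 stuck-at-1, M1 stuck-at-0, M2 stuck-at-0, M3 stuck-at-0, M4 stuck-at-0, M5 stuck-at-1, M6 stuck-at-1, M7 stuck-at-0, M8 stuck-at-0, M9 stuck-at-0} — 10 in all.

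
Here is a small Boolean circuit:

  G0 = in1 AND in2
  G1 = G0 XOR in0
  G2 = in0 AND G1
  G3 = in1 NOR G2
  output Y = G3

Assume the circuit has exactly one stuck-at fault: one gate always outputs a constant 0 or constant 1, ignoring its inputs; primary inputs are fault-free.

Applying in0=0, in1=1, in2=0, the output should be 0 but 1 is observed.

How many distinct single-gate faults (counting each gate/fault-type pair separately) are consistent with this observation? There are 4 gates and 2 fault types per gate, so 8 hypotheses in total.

Fault-free: G0=0, G1=0, G2=0, G3=0 → 0. Observed 1.
  G0 stuck-at-0: output 0 ✗
  G0 stuck-at-1: output 0 ✗
  G1 stuck-at-0: output 0 ✗
  G1 stuck-at-1: output 0 ✗
  G2 stuck-at-0: output 0 ✗
  G2 stuck-at-1: output 0 ✗
  G3 stuck-at-0: output 0 ✗
  G3 stuck-at-1: output 1 ✓
Consistent faults: {G3 stuck-at-1} — 1 in all.

1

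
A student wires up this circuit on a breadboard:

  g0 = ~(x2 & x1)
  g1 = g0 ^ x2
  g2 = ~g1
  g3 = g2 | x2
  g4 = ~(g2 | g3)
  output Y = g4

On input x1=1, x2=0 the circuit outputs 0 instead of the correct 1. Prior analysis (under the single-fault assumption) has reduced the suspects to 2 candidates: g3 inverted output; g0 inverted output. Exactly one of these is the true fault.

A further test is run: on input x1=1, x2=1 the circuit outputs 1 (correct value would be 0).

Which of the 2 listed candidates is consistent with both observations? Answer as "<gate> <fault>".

Evaluate each candidate on input x1=1, x2=1:
  g3 inverted output: g0=0, g1=1, g2=0, g3=0 [inverted output], g4=1 → 1 — matches
  g0 inverted output: g0=1 [inverted output], g1=0, g2=1, g3=1, g4=0 → 0 — eliminated
Only g3 inverted output reproduces the observed 1.

g3 inverted output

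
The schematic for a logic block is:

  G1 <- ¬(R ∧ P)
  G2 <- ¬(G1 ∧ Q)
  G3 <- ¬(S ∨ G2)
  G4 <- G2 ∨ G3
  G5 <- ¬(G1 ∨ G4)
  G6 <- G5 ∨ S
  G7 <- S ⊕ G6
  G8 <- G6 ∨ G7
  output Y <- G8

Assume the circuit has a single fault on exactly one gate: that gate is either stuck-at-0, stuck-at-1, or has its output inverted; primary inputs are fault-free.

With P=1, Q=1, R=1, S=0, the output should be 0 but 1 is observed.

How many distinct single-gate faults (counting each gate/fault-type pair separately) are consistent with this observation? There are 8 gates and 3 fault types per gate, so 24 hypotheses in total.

10

Fault-free: G1=0, G2=1, G3=0, G4=1, G5=0, G6=0, G7=0, G8=0 → 0. Observed 1.
  G1: none of the 3 fault types match ✗
  G2: none of the 3 fault types match ✗
  G3: none of the 3 fault types match ✗
  G4: stuck-at-0, inverted output ✓; others ✗
  G5: stuck-at-1, inverted output ✓; others ✗
  G6: stuck-at-1, inverted output ✓; others ✗
  G7: stuck-at-1, inverted output ✓; others ✗
  G8: stuck-at-1, inverted output ✓; others ✗
Consistent faults: {G4 stuck-at-0, G4 inverted output, G5 stuck-at-1, G5 inverted output, G6 stuck-at-1, G6 inverted output, G7 stuck-at-1, G7 inverted output, G8 stuck-at-1, G8 inverted output} — 10 in all.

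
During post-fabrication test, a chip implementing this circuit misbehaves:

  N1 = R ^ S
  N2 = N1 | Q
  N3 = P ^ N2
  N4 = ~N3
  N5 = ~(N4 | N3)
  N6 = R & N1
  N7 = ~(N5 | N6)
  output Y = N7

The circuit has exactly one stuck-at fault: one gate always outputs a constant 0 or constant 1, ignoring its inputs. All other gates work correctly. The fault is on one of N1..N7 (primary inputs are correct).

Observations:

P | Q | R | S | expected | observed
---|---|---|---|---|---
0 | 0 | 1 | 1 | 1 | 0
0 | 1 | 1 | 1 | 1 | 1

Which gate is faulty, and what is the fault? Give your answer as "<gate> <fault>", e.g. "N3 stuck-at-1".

N4 stuck-at-0

Fault-free values for test 1 (P=0, Q=0, R=1, S=1): N1=0, N2=0, N3=0, N4=1, N5=0, N6=0, N7=1, giving Y=1. Observed 0.
Test 1: faults giving observed 0 are {N1 stuck-at-1, N4 stuck-at-0, N5 stuck-at-1, N6 stuck-at-1, N7 stuck-at-0}.
Test 2 (P=0, Q=1, R=1, S=1): fault-free N1=0, N2=1, N3=1, N4=0, N5=0, N6=0, N7=1 → 1; observed 1. Eliminates N1 stuck-at-1, N5 stuck-at-1, N6 stuck-at-1, N7 stuck-at-0.
Only N4 stuck-at-0 is consistent with every test.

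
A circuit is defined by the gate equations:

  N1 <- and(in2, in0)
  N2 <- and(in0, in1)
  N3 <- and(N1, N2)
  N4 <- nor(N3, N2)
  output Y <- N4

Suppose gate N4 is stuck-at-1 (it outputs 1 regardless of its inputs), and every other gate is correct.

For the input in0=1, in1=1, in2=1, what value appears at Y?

1

Propagate with N4 forced: N1=1, N2=1, N3=1, N4=1 [stuck-at-1].
So Y = 1. (Without the fault it would be 0.)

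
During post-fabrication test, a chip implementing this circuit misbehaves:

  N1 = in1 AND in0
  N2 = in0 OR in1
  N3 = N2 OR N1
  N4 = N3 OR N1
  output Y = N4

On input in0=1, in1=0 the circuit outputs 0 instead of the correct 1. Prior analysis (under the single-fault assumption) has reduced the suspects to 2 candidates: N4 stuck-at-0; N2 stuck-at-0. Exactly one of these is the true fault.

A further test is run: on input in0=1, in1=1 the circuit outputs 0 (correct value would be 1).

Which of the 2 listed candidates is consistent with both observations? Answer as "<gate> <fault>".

N4 stuck-at-0

Evaluate each candidate on input in0=1, in1=1:
  N4 stuck-at-0: N1=1, N2=1, N3=1, N4=0 [stuck-at-0] → 0 — matches
  N2 stuck-at-0: N1=1, N2=0 [stuck-at-0], N3=1, N4=1 → 1 — eliminated
Only N4 stuck-at-0 reproduces the observed 0.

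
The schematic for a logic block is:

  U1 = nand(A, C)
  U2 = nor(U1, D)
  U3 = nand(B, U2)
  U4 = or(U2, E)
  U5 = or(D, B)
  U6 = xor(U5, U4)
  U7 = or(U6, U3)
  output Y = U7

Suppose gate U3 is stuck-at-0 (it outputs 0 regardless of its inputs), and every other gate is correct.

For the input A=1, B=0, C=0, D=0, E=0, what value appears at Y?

Propagate with U3 forced: U1=1, U2=0, U3=0 [stuck-at-0], U4=0, U5=0, U6=0, U7=0.
So Y = 0. (Without the fault it would be 1.)

0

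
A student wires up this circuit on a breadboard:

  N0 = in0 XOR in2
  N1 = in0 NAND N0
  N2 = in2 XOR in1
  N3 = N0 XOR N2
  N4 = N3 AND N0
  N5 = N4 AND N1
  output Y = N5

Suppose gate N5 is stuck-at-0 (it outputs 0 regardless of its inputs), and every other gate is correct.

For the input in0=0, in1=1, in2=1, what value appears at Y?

Propagate with N5 forced: N0=1, N1=1, N2=0, N3=1, N4=1, N5=0 [stuck-at-0].
So Y = 0. (Without the fault it would be 1.)

0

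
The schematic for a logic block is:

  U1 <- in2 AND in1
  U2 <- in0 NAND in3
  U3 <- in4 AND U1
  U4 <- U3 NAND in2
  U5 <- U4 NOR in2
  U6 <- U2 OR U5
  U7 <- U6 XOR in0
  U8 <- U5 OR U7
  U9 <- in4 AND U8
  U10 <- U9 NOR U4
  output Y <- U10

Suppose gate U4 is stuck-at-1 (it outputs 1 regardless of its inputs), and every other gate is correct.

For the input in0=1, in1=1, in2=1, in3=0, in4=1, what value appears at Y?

Propagate with U4 forced: U1=1, U2=1, U3=1, U4=1 [stuck-at-1], U5=0, U6=1, U7=0, U8=0, U9=0, U10=0.
So Y = 0. (Without the fault it would be 1.)

0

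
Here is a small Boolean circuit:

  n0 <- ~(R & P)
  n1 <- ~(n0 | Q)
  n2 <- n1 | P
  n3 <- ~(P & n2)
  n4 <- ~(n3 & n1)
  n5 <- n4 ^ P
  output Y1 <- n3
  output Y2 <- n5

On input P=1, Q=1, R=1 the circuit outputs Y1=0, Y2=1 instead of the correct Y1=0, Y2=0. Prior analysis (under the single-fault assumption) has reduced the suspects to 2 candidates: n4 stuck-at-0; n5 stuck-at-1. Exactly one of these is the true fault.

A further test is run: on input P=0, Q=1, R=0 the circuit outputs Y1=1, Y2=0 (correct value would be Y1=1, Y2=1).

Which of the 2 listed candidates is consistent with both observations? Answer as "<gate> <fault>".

n4 stuck-at-0

Evaluate each candidate on input P=0, Q=1, R=0:
  n4 stuck-at-0: n0=1, n1=0, n2=0, n3=1, n4=0 [stuck-at-0], n5=0 → Y1=1, Y2=0 — matches
  n5 stuck-at-1: n0=1, n1=0, n2=0, n3=1, n4=1, n5=1 [stuck-at-1] → Y1=1, Y2=1 — eliminated
Only n4 stuck-at-0 reproduces the observed Y1=1, Y2=0.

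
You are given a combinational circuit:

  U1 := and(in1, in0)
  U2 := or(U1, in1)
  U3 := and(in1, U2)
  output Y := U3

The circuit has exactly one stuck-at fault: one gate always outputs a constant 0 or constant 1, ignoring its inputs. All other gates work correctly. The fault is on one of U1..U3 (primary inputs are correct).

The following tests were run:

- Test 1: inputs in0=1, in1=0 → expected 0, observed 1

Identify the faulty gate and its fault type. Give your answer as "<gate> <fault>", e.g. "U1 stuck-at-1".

Fault-free values for test 1 (in0=1, in1=0): U1=0, U2=0, U3=0, giving Y=0. Observed 1.
Test 1: faults giving observed 1 are {U3 stuck-at-1}.
Only U3 stuck-at-1 is consistent with every test.

U3 stuck-at-1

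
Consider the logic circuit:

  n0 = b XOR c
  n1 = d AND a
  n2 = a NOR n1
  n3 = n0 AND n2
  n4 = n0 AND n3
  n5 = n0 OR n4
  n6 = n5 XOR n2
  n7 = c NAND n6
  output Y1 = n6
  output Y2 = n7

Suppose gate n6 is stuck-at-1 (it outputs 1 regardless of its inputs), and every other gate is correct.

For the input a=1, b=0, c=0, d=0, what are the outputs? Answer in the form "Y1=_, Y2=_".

Y1=1, Y2=1

Propagate with n6 forced: n0=0, n1=0, n2=0, n3=0, n4=0, n5=0, n6=1 [stuck-at-1], n7=1.
So the outputs are Y1=1, Y2=1. (Without the fault they would be Y1=0, Y2=1.)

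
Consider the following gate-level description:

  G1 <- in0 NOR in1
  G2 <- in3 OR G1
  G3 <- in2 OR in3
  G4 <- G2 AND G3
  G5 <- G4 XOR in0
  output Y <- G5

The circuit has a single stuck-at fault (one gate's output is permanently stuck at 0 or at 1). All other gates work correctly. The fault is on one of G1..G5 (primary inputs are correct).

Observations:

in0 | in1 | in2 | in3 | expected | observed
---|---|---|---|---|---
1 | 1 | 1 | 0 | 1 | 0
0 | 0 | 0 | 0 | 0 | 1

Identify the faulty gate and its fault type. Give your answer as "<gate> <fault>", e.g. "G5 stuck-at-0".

Fault-free values for test 1 (in0=1, in1=1, in2=1, in3=0): G1=0, G2=0, G3=1, G4=0, G5=1, giving Y=1. Observed 0.
Test 1: faults giving observed 0 are {G1 stuck-at-1, G2 stuck-at-1, G4 stuck-at-1, G5 stuck-at-0}.
Test 2 (in0=0, in1=0, in2=0, in3=0): fault-free G1=1, G2=1, G3=0, G4=0, G5=0 → 0; observed 1. Eliminates G1 stuck-at-1, G2 stuck-at-1, G5 stuck-at-0.
Only G4 stuck-at-1 is consistent with every test.

G4 stuck-at-1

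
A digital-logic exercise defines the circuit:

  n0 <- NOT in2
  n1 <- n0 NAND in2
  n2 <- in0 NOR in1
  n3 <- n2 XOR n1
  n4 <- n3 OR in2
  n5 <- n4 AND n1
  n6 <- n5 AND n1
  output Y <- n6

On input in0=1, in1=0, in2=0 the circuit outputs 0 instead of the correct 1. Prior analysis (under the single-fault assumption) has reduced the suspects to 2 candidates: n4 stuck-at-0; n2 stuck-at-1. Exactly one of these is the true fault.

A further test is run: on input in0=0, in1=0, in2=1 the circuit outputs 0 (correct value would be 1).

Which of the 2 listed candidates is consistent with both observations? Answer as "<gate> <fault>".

Evaluate each candidate on input in0=0, in1=0, in2=1:
  n4 stuck-at-0: n0=0, n1=1, n2=1, n3=0, n4=0 [stuck-at-0], n5=0, n6=0 → 0 — matches
  n2 stuck-at-1: n0=0, n1=1, n2=1 [stuck-at-1], n3=0, n4=1, n5=1, n6=1 → 1 — eliminated
Only n4 stuck-at-0 reproduces the observed 0.

n4 stuck-at-0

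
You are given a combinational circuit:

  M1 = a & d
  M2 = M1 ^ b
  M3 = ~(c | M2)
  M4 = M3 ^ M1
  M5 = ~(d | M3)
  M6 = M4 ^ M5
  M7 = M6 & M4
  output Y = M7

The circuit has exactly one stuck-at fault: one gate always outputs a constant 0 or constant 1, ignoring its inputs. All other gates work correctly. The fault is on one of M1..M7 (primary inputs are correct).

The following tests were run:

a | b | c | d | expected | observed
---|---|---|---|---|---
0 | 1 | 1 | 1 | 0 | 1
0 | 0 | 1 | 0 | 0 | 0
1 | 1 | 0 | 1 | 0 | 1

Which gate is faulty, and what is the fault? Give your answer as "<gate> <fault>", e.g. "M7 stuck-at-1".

M4 stuck-at-1

Fault-free values for test 1 (a=0, b=1, c=1, d=1): M1=0, M2=1, M3=0, M4=0, M5=0, M6=0, M7=0, giving Y=0. Observed 1.
Test 1: faults giving observed 1 are {M1 stuck-at-1, M3 stuck-at-1, M4 stuck-at-1, M7 stuck-at-1}.
Test 2 (a=0, b=0, c=1, d=0): fault-free M1=0, M2=0, M3=0, M4=0, M5=1, M6=1, M7=0 → 0; observed 0. Eliminates M3 stuck-at-1, M7 stuck-at-1.
Test 3 (a=1, b=1, c=0, d=1): fault-free M1=1, M2=0, M3=1, M4=0, M5=0, M6=0, M7=0 → 0; observed 1. Eliminates M1 stuck-at-1.
Only M4 stuck-at-1 is consistent with every test.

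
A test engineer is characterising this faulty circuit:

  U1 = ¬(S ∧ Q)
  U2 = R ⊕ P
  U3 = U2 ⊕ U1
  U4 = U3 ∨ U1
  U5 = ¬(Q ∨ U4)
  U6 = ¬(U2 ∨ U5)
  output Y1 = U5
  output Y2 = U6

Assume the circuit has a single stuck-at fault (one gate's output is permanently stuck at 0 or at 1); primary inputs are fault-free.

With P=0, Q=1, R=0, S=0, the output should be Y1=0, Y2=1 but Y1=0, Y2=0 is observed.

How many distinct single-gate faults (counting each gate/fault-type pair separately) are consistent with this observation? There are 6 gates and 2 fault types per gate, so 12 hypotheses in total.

2

Fault-free: U1=1, U2=0, U3=1, U4=1, U5=0, U6=1 → Y1=0, Y2=1. Observed Y1=0, Y2=0.
  U1 stuck-at-0: output Y1=0, Y2=1 ✗
  U1 stuck-at-1: output Y1=0, Y2=1 ✗
  U2 stuck-at-0: output Y1=0, Y2=1 ✗
  U2 stuck-at-1: output Y1=0, Y2=0 ✓
  U3 stuck-at-0: output Y1=0, Y2=1 ✗
  U3 stuck-at-1: output Y1=0, Y2=1 ✗
  U4 stuck-at-0: output Y1=0, Y2=1 ✗
  U4 stuck-at-1: output Y1=0, Y2=1 ✗
  U5 stuck-at-0: output Y1=0, Y2=1 ✗
  U5 stuck-at-1: output Y1=1, Y2=0 ✗
  U6 stuck-at-0: output Y1=0, Y2=0 ✓
  U6 stuck-at-1: output Y1=0, Y2=1 ✗
Consistent faults: {U2 stuck-at-1, U6 stuck-at-0} — 2 in all.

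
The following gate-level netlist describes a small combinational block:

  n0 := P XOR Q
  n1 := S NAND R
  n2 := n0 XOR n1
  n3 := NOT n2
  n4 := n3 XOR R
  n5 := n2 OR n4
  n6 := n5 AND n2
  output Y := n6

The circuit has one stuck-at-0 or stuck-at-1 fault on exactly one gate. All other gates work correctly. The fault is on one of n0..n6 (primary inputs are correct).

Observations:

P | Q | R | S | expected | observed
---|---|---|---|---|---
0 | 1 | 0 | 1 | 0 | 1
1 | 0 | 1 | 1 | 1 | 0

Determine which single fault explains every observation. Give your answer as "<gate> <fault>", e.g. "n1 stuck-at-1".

Fault-free values for test 1 (P=0, Q=1, R=0, S=1): n0=1, n1=1, n2=0, n3=1, n4=1, n5=1, n6=0, giving Y=0. Observed 1.
Test 1: faults giving observed 1 are {n0 stuck-at-0, n1 stuck-at-0, n2 stuck-at-1, n6 stuck-at-1}.
Test 2 (P=1, Q=0, R=1, S=1): fault-free n0=1, n1=0, n2=1, n3=0, n4=1, n5=1, n6=1 → 1; observed 0. Eliminates n1 stuck-at-0, n2 stuck-at-1, n6 stuck-at-1.
Only n0 stuck-at-0 is consistent with every test.

n0 stuck-at-0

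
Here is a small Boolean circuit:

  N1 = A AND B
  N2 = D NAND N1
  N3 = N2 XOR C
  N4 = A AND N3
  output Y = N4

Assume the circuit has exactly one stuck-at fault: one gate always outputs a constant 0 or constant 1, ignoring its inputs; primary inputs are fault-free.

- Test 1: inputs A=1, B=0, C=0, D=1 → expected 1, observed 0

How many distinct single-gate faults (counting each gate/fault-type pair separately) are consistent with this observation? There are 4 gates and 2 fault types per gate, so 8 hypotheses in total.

Fault-free: N1=0, N2=1, N3=1, N4=1 → 1. Observed 0.
  N1 stuck-at-0: output 1 ✗
  N1 stuck-at-1: output 0 ✓
  N2 stuck-at-0: output 0 ✓
  N2 stuck-at-1: output 1 ✗
  N3 stuck-at-0: output 0 ✓
  N3 stuck-at-1: output 1 ✗
  N4 stuck-at-0: output 0 ✓
  N4 stuck-at-1: output 1 ✗
Consistent faults: {N1 stuck-at-1, N2 stuck-at-0, N3 stuck-at-0, N4 stuck-at-0} — 4 in all.

4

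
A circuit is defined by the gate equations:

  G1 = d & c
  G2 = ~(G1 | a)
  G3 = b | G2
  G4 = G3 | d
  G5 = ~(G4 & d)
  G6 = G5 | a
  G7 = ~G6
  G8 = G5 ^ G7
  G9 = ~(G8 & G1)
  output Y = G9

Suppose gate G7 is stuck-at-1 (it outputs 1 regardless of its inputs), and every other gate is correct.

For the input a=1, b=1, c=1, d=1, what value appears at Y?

0

Propagate with G7 forced: G1=1, G2=0, G3=1, G4=1, G5=0, G6=1, G7=1 [stuck-at-1], G8=1, G9=0.
So Y = 0. (Without the fault it would be 1.)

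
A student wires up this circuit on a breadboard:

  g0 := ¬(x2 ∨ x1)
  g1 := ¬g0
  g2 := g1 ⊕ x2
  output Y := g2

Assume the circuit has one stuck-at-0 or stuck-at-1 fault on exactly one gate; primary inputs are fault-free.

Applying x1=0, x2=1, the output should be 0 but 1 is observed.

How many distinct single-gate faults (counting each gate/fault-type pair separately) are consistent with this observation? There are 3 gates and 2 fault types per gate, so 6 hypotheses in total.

3

Fault-free: g0=0, g1=1, g2=0 → 0. Observed 1.
  g0 stuck-at-0: output 0 ✗
  g0 stuck-at-1: output 1 ✓
  g1 stuck-at-0: output 1 ✓
  g1 stuck-at-1: output 0 ✗
  g2 stuck-at-0: output 0 ✗
  g2 stuck-at-1: output 1 ✓
Consistent faults: {g0 stuck-at-1, g1 stuck-at-0, g2 stuck-at-1} — 3 in all.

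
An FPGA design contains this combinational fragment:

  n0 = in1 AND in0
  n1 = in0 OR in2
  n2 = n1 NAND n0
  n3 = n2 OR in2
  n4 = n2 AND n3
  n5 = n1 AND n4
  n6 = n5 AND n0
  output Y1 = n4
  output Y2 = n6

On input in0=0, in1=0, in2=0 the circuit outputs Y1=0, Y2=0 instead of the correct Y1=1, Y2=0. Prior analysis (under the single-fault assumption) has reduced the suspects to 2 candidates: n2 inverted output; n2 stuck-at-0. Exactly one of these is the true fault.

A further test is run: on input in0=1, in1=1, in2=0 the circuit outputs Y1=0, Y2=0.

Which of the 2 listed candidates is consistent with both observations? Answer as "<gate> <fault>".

Evaluate each candidate on input in0=1, in1=1, in2=0:
  n2 inverted output: n0=1, n1=1, n2=1 [inverted output], n3=1, n4=1, n5=1, n6=1 → Y1=1, Y2=1 — eliminated
  n2 stuck-at-0: n0=1, n1=1, n2=0 [stuck-at-0], n3=0, n4=0, n5=0, n6=0 → Y1=0, Y2=0 — matches
Only n2 stuck-at-0 reproduces the observed Y1=0, Y2=0.

n2 stuck-at-0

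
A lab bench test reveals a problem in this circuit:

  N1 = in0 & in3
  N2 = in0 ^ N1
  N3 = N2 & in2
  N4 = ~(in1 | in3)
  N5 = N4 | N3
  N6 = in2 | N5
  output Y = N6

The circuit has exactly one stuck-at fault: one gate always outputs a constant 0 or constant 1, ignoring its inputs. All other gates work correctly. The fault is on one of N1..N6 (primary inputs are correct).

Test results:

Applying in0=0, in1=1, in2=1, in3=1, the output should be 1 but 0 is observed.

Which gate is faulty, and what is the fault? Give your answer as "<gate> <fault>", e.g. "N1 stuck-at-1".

Fault-free values for test 1 (in0=0, in1=1, in2=1, in3=1): N1=0, N2=0, N3=0, N4=0, N5=0, N6=1, giving Y=1. Observed 0.
Test 1: faults giving observed 0 are {N6 stuck-at-0}.
Only N6 stuck-at-0 is consistent with every test.

N6 stuck-at-0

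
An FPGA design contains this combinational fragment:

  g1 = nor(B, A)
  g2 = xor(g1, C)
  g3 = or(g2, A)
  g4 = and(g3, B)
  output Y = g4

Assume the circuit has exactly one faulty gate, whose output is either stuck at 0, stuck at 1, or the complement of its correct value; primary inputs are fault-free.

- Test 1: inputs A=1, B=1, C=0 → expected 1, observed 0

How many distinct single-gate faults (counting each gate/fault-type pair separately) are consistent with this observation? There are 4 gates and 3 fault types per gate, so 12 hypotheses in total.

Fault-free: g1=0, g2=0, g3=1, g4=1 → 1. Observed 0.
  g1 stuck-at-0: output 1 ✗
  g1 stuck-at-1: output 1 ✗
  g1 inverted output: output 1 ✗
  g2 stuck-at-0: output 1 ✗
  g2 stuck-at-1: output 1 ✗
  g2 inverted output: output 1 ✗
  g3 stuck-at-0: output 0 ✓
  g3 stuck-at-1: output 1 ✗
  g3 inverted output: output 0 ✓
  g4 stuck-at-0: output 0 ✓
  g4 stuck-at-1: output 1 ✗
  g4 inverted output: output 0 ✓
Consistent faults: {g3 stuck-at-0, g3 inverted output, g4 stuck-at-0, g4 inverted output} — 4 in all.

4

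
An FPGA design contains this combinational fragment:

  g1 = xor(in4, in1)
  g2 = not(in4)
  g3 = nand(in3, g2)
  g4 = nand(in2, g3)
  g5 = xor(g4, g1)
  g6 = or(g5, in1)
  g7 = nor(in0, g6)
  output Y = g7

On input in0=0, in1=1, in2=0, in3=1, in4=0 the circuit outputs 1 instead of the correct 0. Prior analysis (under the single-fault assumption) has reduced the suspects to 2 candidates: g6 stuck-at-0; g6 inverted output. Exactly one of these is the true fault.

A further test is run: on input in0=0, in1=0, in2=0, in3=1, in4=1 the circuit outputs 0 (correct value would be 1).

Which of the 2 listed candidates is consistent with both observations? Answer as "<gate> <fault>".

Evaluate each candidate on input in0=0, in1=0, in2=0, in3=1, in4=1:
  g6 stuck-at-0: g1=1, g2=0, g3=1, g4=1, g5=0, g6=0 [stuck-at-0], g7=1 → 1 — eliminated
  g6 inverted output: g1=1, g2=0, g3=1, g4=1, g5=0, g6=1 [inverted output], g7=0 → 0 — matches
Only g6 inverted output reproduces the observed 0.

g6 inverted output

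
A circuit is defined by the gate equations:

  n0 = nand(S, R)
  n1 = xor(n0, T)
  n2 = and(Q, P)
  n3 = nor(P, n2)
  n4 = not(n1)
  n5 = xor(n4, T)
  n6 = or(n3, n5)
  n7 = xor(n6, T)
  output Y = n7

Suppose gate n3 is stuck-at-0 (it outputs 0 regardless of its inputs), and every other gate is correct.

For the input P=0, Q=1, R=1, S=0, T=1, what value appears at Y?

Propagate with n3 forced: n0=1, n1=0, n2=0, n3=0 [stuck-at-0], n4=1, n5=0, n6=0, n7=1.
So Y = 1. (Without the fault it would be 0.)

1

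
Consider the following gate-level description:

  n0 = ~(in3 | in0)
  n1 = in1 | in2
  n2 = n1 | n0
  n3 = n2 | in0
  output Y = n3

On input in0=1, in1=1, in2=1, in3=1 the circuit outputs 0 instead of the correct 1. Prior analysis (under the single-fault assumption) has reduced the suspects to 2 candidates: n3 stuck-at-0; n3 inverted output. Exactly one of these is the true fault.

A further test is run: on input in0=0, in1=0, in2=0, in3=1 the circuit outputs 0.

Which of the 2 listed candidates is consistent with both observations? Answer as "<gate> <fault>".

Evaluate each candidate on input in0=0, in1=0, in2=0, in3=1:
  n3 stuck-at-0: n0=0, n1=0, n2=0, n3=0 [stuck-at-0] → 0 — matches
  n3 inverted output: n0=0, n1=0, n2=0, n3=1 [inverted output] → 1 — eliminated
Only n3 stuck-at-0 reproduces the observed 0.

n3 stuck-at-0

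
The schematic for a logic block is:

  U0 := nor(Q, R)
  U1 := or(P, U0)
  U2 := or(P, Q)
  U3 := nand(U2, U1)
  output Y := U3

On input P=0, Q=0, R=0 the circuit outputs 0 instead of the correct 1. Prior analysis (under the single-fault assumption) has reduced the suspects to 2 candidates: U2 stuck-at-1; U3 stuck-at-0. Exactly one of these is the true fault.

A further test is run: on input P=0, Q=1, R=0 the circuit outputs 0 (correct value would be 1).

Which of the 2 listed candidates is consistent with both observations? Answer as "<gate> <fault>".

Evaluate each candidate on input P=0, Q=1, R=0:
  U2 stuck-at-1: U0=0, U1=0, U2=1 [stuck-at-1], U3=1 → 1 — eliminated
  U3 stuck-at-0: U0=0, U1=0, U2=1, U3=0 [stuck-at-0] → 0 — matches
Only U3 stuck-at-0 reproduces the observed 0.

U3 stuck-at-0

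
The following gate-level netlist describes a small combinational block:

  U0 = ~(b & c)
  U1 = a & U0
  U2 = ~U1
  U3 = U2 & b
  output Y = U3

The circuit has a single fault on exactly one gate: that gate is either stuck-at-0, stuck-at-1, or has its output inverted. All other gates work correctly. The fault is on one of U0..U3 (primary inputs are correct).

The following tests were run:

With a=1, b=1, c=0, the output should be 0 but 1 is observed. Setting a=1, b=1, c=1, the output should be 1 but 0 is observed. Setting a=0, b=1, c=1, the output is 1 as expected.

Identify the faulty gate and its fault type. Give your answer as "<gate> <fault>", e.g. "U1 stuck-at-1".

Fault-free values for test 1 (a=1, b=1, c=0): U0=1, U1=1, U2=0, U3=0, giving Y=0. Observed 1.
Test 1: faults giving observed 1 are {U0 stuck-at-0, U0 inverted output, U1 stuck-at-0, U1 inverted output, U2 stuck-at-1, U2 inverted output, U3 stuck-at-1, U3 inverted output}.
Test 2 (a=1, b=1, c=1): fault-free U0=0, U1=0, U2=1, U3=1 → 1; observed 0. Eliminates U0 stuck-at-0, U1 stuck-at-0, U2 stuck-at-1, U3 stuck-at-1.
Test 3 (a=0, b=1, c=1): fault-free U0=0, U1=0, U2=1, U3=1 → 1; observed 1. Eliminates U1 inverted output, U2 inverted output, U3 inverted output.
Only U0 inverted output is consistent with every test.

U0 inverted output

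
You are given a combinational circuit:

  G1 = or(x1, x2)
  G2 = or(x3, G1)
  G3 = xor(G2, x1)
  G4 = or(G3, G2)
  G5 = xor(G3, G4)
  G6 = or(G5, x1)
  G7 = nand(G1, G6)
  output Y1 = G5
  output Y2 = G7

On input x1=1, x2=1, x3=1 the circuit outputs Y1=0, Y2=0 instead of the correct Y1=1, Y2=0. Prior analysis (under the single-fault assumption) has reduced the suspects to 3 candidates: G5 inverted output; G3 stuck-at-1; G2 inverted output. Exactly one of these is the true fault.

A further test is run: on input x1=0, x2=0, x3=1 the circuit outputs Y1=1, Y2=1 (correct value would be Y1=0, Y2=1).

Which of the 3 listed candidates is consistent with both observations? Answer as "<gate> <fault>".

G5 inverted output

Evaluate each candidate on input x1=0, x2=0, x3=1:
  G5 inverted output: G1=0, G2=1, G3=1, G4=1, G5=1 [inverted output], G6=1, G7=1 → Y1=1, Y2=1 — matches
  G3 stuck-at-1: G1=0, G2=1, G3=1 [stuck-at-1], G4=1, G5=0, G6=0, G7=1 → Y1=0, Y2=1 — eliminated
  G2 inverted output: G1=0, G2=0 [inverted output], G3=0, G4=0, G5=0, G6=0, G7=1 → Y1=0, Y2=1 — eliminated
Only G5 inverted output reproduces the observed Y1=1, Y2=1.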